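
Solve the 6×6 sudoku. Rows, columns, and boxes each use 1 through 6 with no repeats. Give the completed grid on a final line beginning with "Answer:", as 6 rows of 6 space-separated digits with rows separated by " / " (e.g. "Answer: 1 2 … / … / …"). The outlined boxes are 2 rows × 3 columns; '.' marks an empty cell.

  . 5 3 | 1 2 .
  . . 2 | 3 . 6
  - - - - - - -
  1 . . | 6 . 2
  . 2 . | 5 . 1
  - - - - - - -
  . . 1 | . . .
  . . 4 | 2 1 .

Step 1. [r5c5∈{3,4,5,6}] r5c5 is the only open cell in col 5 admitting 6 ⇒ r5c5=6.
Step 2. [r5c2∈{3}] r5c2 is down to just 3, so r5c2=3.
Step 3. [r2c1∈{4}] r2c1 is down to just 4. So r2c1=4.
Step 4. [r4c1∈{3,6}] 3 has one home in col 1: r4c1. So r4c1=3.
Step 5. [r5c4∈{4}] nothing but 4 survives at r5c4, so r5c4=4.
Step 6. [r5c6∈{5}] r5c6 has the single candidate 5. So r5c6=5.
Step 7. [r6c1∈{5,6}] in row 6, 5 fits only at r6c1. So r6c1=5.
Step 8. [r3c5∈{3,4}] r3c5 is the only open cell in row 3 admitting 3. So r3c5=3.
Step 9. [r2c5∈{5}] r2c5 has the single candidate 5, so r2c5=5.
Step 10. [r5c1∈{2}] r5c1 is down to just 2. So r5c1=2.
Step 11. [r3c2∈{4}] nothing but 4 survives at r3c2, so r3c2=4.
Step 12. [r3c3∈{5}] only 5 remains possible at r3c3 ⇒ r3c3=5.
Step 13. [r4c3∈{6}] nothing but 6 survives at r4c3, so r4c3=6.
Step 14. [r1c1∈{6}] nothing but 6 survives at r1c1, so r1c1=6.
Step 15. [r6c2∈{6}] r6c2's peers cover all but 6, so r6c2=6.
Step 16. [r6c6∈{3}] only 3 remains possible at r6c6. So r6c6=3.
Step 17. [r2c2∈{1}] r2c2 has the single candidate 1, so r2c2=1.
Step 18. [r1c6∈{4}] r1c6 has the single candidate 4 ⇒ r1c6=4.
Step 19. [r4c5∈{4}] r4c5 has the single candidate 4. So r4c5=4.

Answer: 6 5 3 1 2 4 / 4 1 2 3 5 6 / 1 4 5 6 3 2 / 3 2 6 5 4 1 / 2 3 1 4 6 5 / 5 6 4 2 1 3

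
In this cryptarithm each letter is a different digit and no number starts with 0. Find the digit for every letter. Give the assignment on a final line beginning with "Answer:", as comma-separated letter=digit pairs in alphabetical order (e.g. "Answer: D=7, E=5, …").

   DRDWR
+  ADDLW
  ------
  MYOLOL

Step 1. [M] M is the leading digit of a 6-digit sum of two 5-digit numbers; the final carry is exactly 1. So M=1.
Step 2. [col 1: R + W ≡ L (mod 10)] no forcing yet in column 1 (carry-in 0); W=8 is free and consistent — try it, so W=8.
Step 3. [col 1: R + W ≡ L (mod 10)] column 1 (R + W ≡ L (mod 10), carry-in 0) doesn't pin L yet; pick L=3 and continue. So L=3.
Step 4. [col 1: R + W ≡ L (mod 10)] in column 1 we have R+W≡L with carry-in 0; given W=8, L=3 and digits 1,3,8 already taken and all letters distinct, that pins R to 5. So R=5.
Step 5. [col 2: W + L ≡ O (mod 10)] column 2: given W=8, L=3, carry-in 1, and digits 1,3,5,8 already taken and all letters distinct, W+L≡O (mod 10) forces O=2. So O=2.
Step 6. [col 3: D + D ≡ L (mod 10)] from column 3 (L=3, carry-in 1, digits 1,2,3,5,8 already taken and all letters distinct): D must equal 6, so D=6.
Step 7. [col 5: D + A ≡ Y (mod 10)] A=7 is one option consistent with column 5 (D + A ≡ Y (mod 10), carry-in 1) — take it ⇒ A=7.
Step 8. [col 5: D + A ≡ Y (mod 10)] in column 5 we have D+A≡Y with carry-in 1; given D=6, A=7 and digits 1,2,3,5,6,7,8 already taken and all letters distinct, that pins Y to 4, so Y=4.

Answer: A=7, D=6, L=3, M=1, O=2, R=5, W=8, Y=4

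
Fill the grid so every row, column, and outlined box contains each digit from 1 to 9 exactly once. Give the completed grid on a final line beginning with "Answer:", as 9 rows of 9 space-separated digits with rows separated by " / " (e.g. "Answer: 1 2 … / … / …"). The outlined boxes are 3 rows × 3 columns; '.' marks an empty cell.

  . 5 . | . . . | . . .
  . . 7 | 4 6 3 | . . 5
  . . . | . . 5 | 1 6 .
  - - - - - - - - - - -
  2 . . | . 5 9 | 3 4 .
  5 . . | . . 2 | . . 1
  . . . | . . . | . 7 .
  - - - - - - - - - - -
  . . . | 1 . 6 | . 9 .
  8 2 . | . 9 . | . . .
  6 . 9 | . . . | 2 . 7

Step 1. [r5c8∈{8}] r5c8 has the single candidate 8. So r5c8=8.
Step 2. [r1c3∈{1,2,3,4,6,8}] r1c3 is the only open cell in row 1 admitting 6, so r1c3=6.
Step 3. [r7c5∈{2,3,4,7,8}] r7c5 is the only open cell in row 7 admitting 2 ⇒ r7c5=2.
Step 4. [r1c7∈{4,7,8,9}] in col 7, 7 fits only at r1c7, so r1c7=7.
Step 5. [r4c9∈{6}] only 6 remains possible at r4c9 ⇒ r4c9=6.
Step 6. [r3c3∈{2,3,4,8}] r3c3 is the only open cell in col 3 admitting 2. So r3c3=2.
Step 7. [r5c7∈{9}] only 9 remains possible at r5c7. So r5c7=9.
Step 8. [r2c7∈{8}] r2c7 has the single candidate 8 ⇒ r2c7=8.
Step 9. [r3c2∈{3,4,8,9}] box 1 places 8 nowhere but r3c2. So r3c2=8.
Step 10. [r1c4∈{2,8,9}] col 4 places 2 nowhere but r1c4. So r1c4=2.
Step 11. [r1c8∈{3}] only 3 remains possible at r1c8. So r1c8=3.
Step 12. [r3c1∈{3,4,9}] r3c1 is the only open cell in row 3 admitting 3. So r3c1=3.
Step 13. [r1c1∈{1,4,9}] r1c1 is the only open cell in box 1 admitting 4, so r1c1=4.
Step 14. [r3c9∈{4,9}] r3c9 is the only open cell in row 3 admitting 4, so r3c9=4.
Step 15. [r8c9∈{3}] only 3 remains possible at r8c9, so r8c9=3.
Step 16. [r8c6∈{4,7}] across col 6, 7 lands solely at r8c6 ⇒ r8c6=7.
Step 17. [r8c4∈{5}] r8c4's peers cover all but 5 ⇒ r8c4=5.
Step 18. [r7c3∈{3,4,5}] col 3 places 5 nowhere but r7c3. So r7c3=5.
Step 19. [r7c2∈{3,4,7}] 3 has one home in row 7: r7c2 ⇒ r7c2=3.
Step 20. [r8c8∈{1}] nothing but 1 survives at r8c8, so r8c8=1.
Step 21. [r8c3∈{4}] r8c3 has the single candidate 4, so r8c3=4.
Step 22. [r5c3∈{3}] nothing but 3 survives at r5c3 ⇒ r5c3=3.
Step 23. [r9c2∈{1}] only 1 remains possible at r9c2 ⇒ r9c2=1.
Step 24. [r4c3∈{1,8}] row 4 places 1 nowhere but r4c3, so r4c3=1.
Step 25. [r4c4∈{7,8}] 8 has one home in row 4: r4c4. So r4c4=8.
Step 26. [r3c5∈{7}] nothing but 7 survives at r3c5 ⇒ r3c5=7.
Step 27. [r5c5∈{4}] r5c5 is down to just 4 ⇒ r5c5=4.
Step 28. [r2c2∈{9}] nothing but 9 survives at r2c2 ⇒ r2c2=9.
Step 29. [r6c6∈{1}] only 1 remains possible at r6c6. So r6c6=1.
Step 30. [r6c5∈{3}] nothing but 3 survives at r6c5 ⇒ r6c5=3.
Step 31. [r5c4∈{6,7}] r5c4 is the only open cell in col 4 admitting 7, so r5c4=7.
Step 32. [r1c6∈{8}] r1c6 is down to just 8, so r1c6=8.
Step 33. [r5c2∈{6}] only 6 remains possible at r5c2. So r5c2=6.
Step 34. [r6c3∈{8}] r6c3 has the single candidate 8 ⇒ r6c3=8.
Step 35. [r9c6∈{4}] r9c6 has the single candidate 4, so r9c6=4.
Step 36. [r2c1∈{1}] nothing but 1 survives at r2c1, so r2c1=1.
Step 37. [r6c4∈{6}] only 6 remains possible at r6c4. So r6c4=6.
Step 38. [r6c9∈{2}] r6c9 is down to just 2 ⇒ r6c9=2.
Step 39. [r1c5∈{1}] nothing but 1 survives at r1c5. So r1c5=1.
Step 40. [r6c1∈{9}] nothing but 9 survives at r6c1 ⇒ r6c1=9.
Step 41. [r8c7∈{6}] r8c7's peers cover all but 6, so r8c7=6.
Step 42. [r4c2∈{7}] nothing but 7 survives at r4c2 ⇒ r4c2=7.
Step 43. [r7c9∈{8}] only 8 remains possible at r7c9. So r7c9=8.
Step 44. [r9c4∈{3}] r9c4 is down to just 3 ⇒ r9c4=3.
Step 45. [r6c7∈{5}] only 5 remains possible at r6c7. So r6c7=5.
Step 46. [r1c9∈{9}] nothing but 9 survives at r1c9. So r1c9=9.
Step 47. [r3c4∈{9}] r3c4 has the single candidate 9 ⇒ r3c4=9.
Step 48. [r9c5∈{8}] r9c5 has the single candidate 8 ⇒ r9c5=8.
Step 49. [r7c1∈{7}] r7c1 has the single candidate 7 ⇒ r7c1=7.
Step 50. [r7c7∈{4}] only 4 remains possible at r7c7, so r7c7=4.
Step 51. [r9c8∈{5}] only 5 remains possible at r9c8. So r9c8=5.
Step 52. [r2c8∈{2}] r2c8 has the single candidate 2. So r2c8=2.
Step 53. [r6c2∈{4}] r6c2 is down to just 4. So r6c2=4.

Answer: 4 5 6 2 1 8 7 3 9 / 1 9 7 4 6 3 8 2 5 / 3 8 2 9 7 5 1 6 4 / 2 7 1 8 5 9 3 4 6 / 5 6 3 7 4 2 9 8 1 / 9 4 8 6 3 1 5 7 2 / 7 3 5 1 2 6 4 9 8 / 8 2 4 5 9 7 6 1 3 / 6 1 9 3 8 4 2 5 7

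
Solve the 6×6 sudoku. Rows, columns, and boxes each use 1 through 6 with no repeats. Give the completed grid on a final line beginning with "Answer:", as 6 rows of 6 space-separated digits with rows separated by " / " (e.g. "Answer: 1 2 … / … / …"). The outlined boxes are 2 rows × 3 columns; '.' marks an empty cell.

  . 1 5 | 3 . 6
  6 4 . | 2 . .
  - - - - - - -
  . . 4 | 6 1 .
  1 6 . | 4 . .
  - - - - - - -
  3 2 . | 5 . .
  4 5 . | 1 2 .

Step 1. [r4c5∈{3,5}] in col 5, 3 fits only at r4c5 ⇒ r4c5=3.
Step 2. [r4c6∈{2,5}] across row 4, 5 lands solely at r4c6 ⇒ r4c6=5.
Step 3. [r5c5∈{4,6}] 6 has one home in col 5: r5c5, so r5c5=6.
Step 4. [r4c3∈{2}] nothing but 2 survives at r4c3, so r4c3=2.
Step 5. [r2c3∈{3}] r2c3's peers cover all but 3. So r2c3=3.
Step 6. [r3c1∈{5}] r3c1's peers cover all but 5, so r3c1=5.
Step 7. [r6c3∈{6}] r6c3 has the single candidate 6 ⇒ r6c3=6.
Step 8. [r1c5∈{4}] only 4 remains possible at r1c5. So r1c5=4.
Step 9. [r6c6∈{3}] r6c6 is down to just 3 ⇒ r6c6=3.
Step 10. [r2c6∈{1}] r2c6 is down to just 1, so r2c6=1.
Step 11. [r2c5∈{5}] r2c5 has the single candidate 5, so r2c5=5.
Step 12. [r3c2∈{3}] r3c2 has the single candidate 3 ⇒ r3c2=3.
Step 13. [r5c6∈{4}] r5c6's peers cover all but 4. So r5c6=4.
Step 14. [r3c6∈{2}] r3c6 has the single candidate 2. So r3c6=2.
Step 15. [r1c1∈{2}] r1c1's peers cover all but 2. So r1c1=2.
Step 16. [r5c3∈{1}] r5c3's peers cover all but 1. So r5c3=1.

Answer: 2 1 5 3 4 6 / 6 4 3 2 5 1 / 5 3 4 6 1 2 / 1 6 2 4 3 5 / 3 2 1 5 6 4 / 4 5 6 1 2 3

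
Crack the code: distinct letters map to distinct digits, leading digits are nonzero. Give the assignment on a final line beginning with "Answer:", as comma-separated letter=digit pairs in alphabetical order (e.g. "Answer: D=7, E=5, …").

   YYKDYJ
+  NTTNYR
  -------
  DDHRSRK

Step 1. [D] the sum has 7 digits but both addends have 6; that extra leading digit D is the final carry, namely 1. So D=1.
Step 2. [col 1: J + R ≡ K (mod 10)] column 1 (J + R ≡ K (mod 10), carry-in 0) doesn't pin R yet; pick R=5 and continue ⇒ R=5.
Step 3. [col 1: J + R ≡ K (mod 10)] several values work for J in column 1 (J + R ≡ K (mod 10), carry-in 0); try J=8 ⇒ J=8.
Step 4. [col 1: J + R ≡ K (mod 10)] column 1: given J=8, R=5, carry-in 0, and digits 1,5,8 already taken and all letters distinct, J+R≡K (mod 10) forces K=3 ⇒ K=3.
Step 5. [col 2: Y + Y ≡ R (mod 10)] column 2 (Y + Y ≡ R (mod 10), carry-in 1) doesn't pin Y yet; pick Y=7 and continue ⇒ Y=7.
Step 6. [col 3: D + N ≡ S (mod 10)] N=4 is one option consistent with column 3 (D + N ≡ S (mod 10), carry-in 1) — take it ⇒ N=4.
Step 7. [col 3: D + N ≡ S (mod 10)] column 3 reads D+N+carry(1)=S with D=1, N=4; with digits 1,3,4,5,7,8 already taken and all letters distinct, the only value for S is 6. So S=6.
Step 8. [col 4: K + T ≡ R (mod 10)] column 4 reads K+T+carry(0)=R with K=3, R=5; with digits 1,3,4,5,6,7,8 already taken and all letters distinct, the only value for T is 2 ⇒ T=2.
Step 9. [col 5: Y + T ≡ H (mod 10)] in column 5 we have Y+T≡H with carry-in 0; given Y=7, T=2 and digits 1,2,3,4,5,6,7,8 already taken and all letters distinct, that pins H to 9. So H=9.

Answer: D=1, H=9, J=8, K=3, N=4, R=5, S=6, T=2, Y=7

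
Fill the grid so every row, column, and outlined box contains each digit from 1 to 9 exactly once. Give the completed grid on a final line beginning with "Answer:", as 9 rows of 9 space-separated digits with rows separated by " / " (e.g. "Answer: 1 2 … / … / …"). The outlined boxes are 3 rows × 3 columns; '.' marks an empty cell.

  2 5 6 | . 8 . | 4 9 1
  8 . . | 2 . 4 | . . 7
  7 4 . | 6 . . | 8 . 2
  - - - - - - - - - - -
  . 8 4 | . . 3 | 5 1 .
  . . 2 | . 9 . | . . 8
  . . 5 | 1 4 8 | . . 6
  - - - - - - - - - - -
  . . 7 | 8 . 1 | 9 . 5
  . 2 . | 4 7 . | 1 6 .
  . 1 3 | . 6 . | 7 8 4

Step 1. [r2c2∈{3,9}] 3 has one home in box 1: r2c2 ⇒ r2c2=3.
Step 2. [r3c8∈{3,5}] box 3 places 3 nowhere but r3c8. So r3c8=3.
Step 3. [r5c6∈{5,6,7}] 6 has one home in col 6: r5c6. So r5c6=6.
Step 4. [r9c4∈{5,9}] col 4 places 9 nowhere but r9c4. So r9c4=9.
Step 5. [r8c6∈{5}] r8c6 has the single candidate 5, so r8c6=5.
Step 6. [r6c2∈{7,9}] col 2 places 9 nowhere but r6c2. So r6c2=9.
Step 7. [r2c3∈{1,9}] r2c3 is the only open cell in row 2 admitting 9, so r2c3=9.
Step 8. [r3c5∈{1,5}] row 3 places 5 nowhere but r3c5, so r3c5=5.
Step 9. [r6c8∈{2,7}] in row 6, 7 fits only at r6c8 ⇒ r6c8=7.
Step 10. [r4c4∈{7}] r4c4 is down to just 7, so r4c4=7.
Step 11. [r6c1∈{3}] r6c1 has the single candidate 3 ⇒ r6c1=3.
Step 12. [r7c2∈{6}] r7c2 has the single candidate 6, so r7c2=6.
Step 13. [r7c5∈{2,3}] in row 7, 3 fits only at r7c5, so r7c5=3.
Step 14. [r5c7∈{3}] r5c7's peers cover all but 3, so r5c7=3.
Step 15. [r9c1∈{5}] nothing but 5 survives at r9c1, so r9c1=5.
Step 16. [r4c1∈{6}] r4c1's peers cover all but 6. So r4c1=6.
Step 17. [r4c5∈{2}] nothing but 2 survives at r4c5, so r4c5=2.
Step 18. [r8c9∈{3}] r8c9 is down to just 3 ⇒ r8c9=3.
Step 19. [r9c6∈{2}] r9c6 has the single candidate 2 ⇒ r9c6=2.
Step 20. [r3c6∈{9}] r3c6 is down to just 9 ⇒ r3c6=9.
Step 21. [r5c2∈{7}] nothing but 7 survives at r5c2. So r5c2=7.
Step 22. [r2c8∈{5}] r2c8's peers cover all but 5. So r2c8=5.
Step 23. [r2c5∈{1}] nothing but 1 survives at r2c5. So r2c5=1.
Step 24. [r2c7∈{6}] nothing but 6 survives at r2c7 ⇒ r2c7=6.
Step 25. [r1c4∈{3}] r1c4's peers cover all but 3, so r1c4=3.
Step 26. [r5c1∈{1}] r5c1 has the single candidate 1, so r5c1=1.
Step 27. [r3c3∈{1}] only 1 remains possible at r3c3, so r3c3=1.
Step 28. [r6c7∈{2}] r6c7 has the single candidate 2. So r6c7=2.
Step 29. [r4c9∈{9}] nothing but 9 survives at r4c9, so r4c9=9.
Step 30. [r5c8∈{4}] r5c8 has the single candidate 4 ⇒ r5c8=4.
Step 31. [r5c4∈{5}] r5c4 has the single candidate 5. So r5c4=5.
Step 32. [r7c1∈{4}] only 4 remains possible at r7c1, so r7c1=4.
Step 33. [r7c8∈{2}] r7c8 is down to just 2 ⇒ r7c8=2.
Step 34. [r1c6∈{7}] r1c6 has the single candidate 7 ⇒ r1c6=7.
Step 35. [r8c1∈{9}] r8c1 is down to just 9 ⇒ r8c1=9.
Step 36. [r8c3∈{8}] r8c3 has the single candidate 8. So r8c3=8.

Answer: 2 5 6 3 8 7 4 9 1 / 8 3 9 2 1 4 6 5 7 / 7 4 1 6 5 9 8 3 2 / 6 8 4 7 2 3 5 1 9 / 1 7 2 5 9 6 3 4 8 / 3 9 5 1 4 8 2 7 6 / 4 6 7 8 3 1 9 2 5 / 9 2 8 4 7 5 1 6 3 / 5 1 3 9 6 2 7 8 4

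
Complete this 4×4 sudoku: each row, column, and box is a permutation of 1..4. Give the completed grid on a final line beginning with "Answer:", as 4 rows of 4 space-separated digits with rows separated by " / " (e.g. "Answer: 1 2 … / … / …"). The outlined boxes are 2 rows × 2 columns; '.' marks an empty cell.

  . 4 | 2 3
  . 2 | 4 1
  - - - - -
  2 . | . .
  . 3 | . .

Step 1. [r3c2∈{1}] r3c2 is down to just 1 ⇒ r3c2=1.
Step 2. [r3c4∈{4}] r3c4 is down to just 4 ⇒ r3c4=4.
Step 3. [r1c1∈{1}] only 1 remains possible at r1c1. So r1c1=1.
Step 4. [r3c3∈{3}] r3c3's peers cover all but 3 ⇒ r3c3=3.
Step 5. [r4c1∈{4}] only 4 remains possible at r4c1 ⇒ r4c1=4.
Step 6. [r2c1∈{3}] r2c1 is down to just 3 ⇒ r2c1=3.
Step 7. [r4c3∈{1}] r4c3 has the single candidate 1. So r4c3=1.
Step 8. [r4c4∈{2}] r4c4 is down to just 2 ⇒ r4c4=2.

Answer: 1 4 2 3 / 3 2 4 1 / 2 1 3 4 / 4 3 1 2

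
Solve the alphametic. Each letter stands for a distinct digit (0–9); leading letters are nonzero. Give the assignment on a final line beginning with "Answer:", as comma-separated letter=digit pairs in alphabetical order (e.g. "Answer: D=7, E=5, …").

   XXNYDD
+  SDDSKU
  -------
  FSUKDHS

Step 1. [col 1: D + U ≡ S (mod 10)] several values work for U in column 1 (D + U ≡ S (mod 10), carry-in 0); try U=2, so U=2.
Step 2. [col 1: D + U ≡ S (mod 10)] no forcing yet in column 1 (carry-in 0); D=3 is free and consistent — try it, so D=3.
Step 3. [col 1: D + U ≡ S (mod 10)] in column 1 we have D+U≡S with carry-in 0; given D=3, U=2 and digits 2,3 already taken and all letters distinct, that pins S to 5. So S=5.
Step 4. [col 2: D + K ≡ H (mod 10)] several values work for H in column 2 (D + K ≡ H (mod 10), carry-in 0); try H=7 ⇒ H=7.
Step 5. [F] the sum has 7 digits but both addends have 6; that extra leading digit F is the final carry, namely 1. So F=1.
Step 6. [col 2: D + K ≡ H (mod 10)] in column 2 we have D+K≡H with carry-in 0; given D=3, H=7 and digits 1,2,3,5,7 already taken and all letters distinct, that pins K to 4 ⇒ K=4.
Step 7. [col 3: Y + S ≡ D (mod 10)] column 3 reads Y+S+carry(0)=D with S=5, D=3; with digits 1,2,3,4,5,7 already taken and all letters distinct, the only value for Y is 8, so Y=8.
Step 8. [col 4: N + D ≡ K (mod 10)] in column 4 we have N+D≡K with carry-in 1; given D=3, K=4 and digits 1,2,3,4,5,7,8 already taken and all letters distinct, that pins N to 0. So N=0.
Step 9. [col 5: X + D ≡ U (mod 10)] from column 5 (D=3, U=2, carry-in 0, digits 0,1,2,3,4,5,7,8 already taken and all letters distinct): X must equal 9, so X=9.

Answer: D=3, F=1, H=7, K=4, N=0, S=5, U=2, X=9, Y=8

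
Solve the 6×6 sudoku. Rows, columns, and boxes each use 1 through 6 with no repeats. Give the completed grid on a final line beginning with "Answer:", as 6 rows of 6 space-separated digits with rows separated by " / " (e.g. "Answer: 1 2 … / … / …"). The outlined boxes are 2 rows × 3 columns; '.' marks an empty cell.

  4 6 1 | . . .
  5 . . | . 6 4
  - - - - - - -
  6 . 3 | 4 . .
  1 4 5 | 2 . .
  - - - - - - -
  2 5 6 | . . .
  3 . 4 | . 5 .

Step 1. [r6c6∈{1,2,6}] r6c6 is the only open cell in row 6 admitting 2. So r6c6=2.
Step 2. [r4c5∈{3}] r4c5 is down to just 3 ⇒ r4c5=3.
Step 3. [r2c4∈{1,3}] in row 2, 1 fits only at r2c4 ⇒ r2c4=1.
Step 4. [r5c4∈{3}] r5c4 has the single candidate 3. So r5c4=3.
Step 5. [r5c6∈{1}] nothing but 1 survives at r5c6 ⇒ r5c6=1.
Step 6. [r3c6∈{5}] r3c6 is down to just 5. So r3c6=5.
Step 7. [r3c2∈{2}] r3c2's peers cover all but 2 ⇒ r3c2=2.
Step 8. [r1c5∈{2}] r1c5 has the single candidate 2, so r1c5=2.
Step 9. [r1c4∈{5}] r1c4 is down to just 5 ⇒ r1c4=5.
Step 10. [r4c6∈{6}] only 6 remains possible at r4c6, so r4c6=6.
Step 11. [r6c4∈{6}] nothing but 6 survives at r6c4 ⇒ r6c4=6.
Step 12. [r2c3∈{2}] r2c3's peers cover all but 2. So r2c3=2.
Step 13. [r3c5∈{1}] only 1 remains possible at r3c5, so r3c5=1.
Step 14. [r6c2∈{1}] only 1 remains possible at r6c2. So r6c2=1.
Step 15. [r1c6∈{3}] r1c6's peers cover all but 3, so r1c6=3.
Step 16. [r5c5∈{4}] r5c5's peers cover all but 4 ⇒ r5c5=4.
Step 17. [r2c2∈{3}] r2c2 has the single candidate 3, so r2c2=3.

Answer: 4 6 1 5 2 3 / 5 3 2 1 6 4 / 6 2 3 4 1 5 / 1 4 5 2 3 6 / 2 5 6 3 4 1 / 3 1 4 6 5 2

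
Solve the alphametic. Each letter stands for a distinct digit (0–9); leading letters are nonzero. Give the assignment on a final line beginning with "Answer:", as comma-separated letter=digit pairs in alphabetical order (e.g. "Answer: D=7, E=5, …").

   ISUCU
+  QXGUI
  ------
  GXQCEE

Step 1. [G] the sum has 6 digits but both addends have 5; that extra leading digit G is the final carry, namely 1 ⇒ G=1.
Step 2. [col 1: U + I ≡ E (mod 10)] E=3 is one option consistent with column 1 (U + I ≡ E (mod 10), carry-in 0) — take it ⇒ E=3.
Step 3. [col 1: U + I ≡ E (mod 10)] column 1 (U + I ≡ E (mod 10), carry-in 0) doesn't pin U yet; pick U=5 and continue. So U=5.
Step 4. [col 1: U + I ≡ E (mod 10)] column 1 reads U+I+carry(0)=E with U=5, E=3; with digits 1,3,5 already taken and all letters distinct, the only value for I is 8. So I=8.
Step 5. [col 2: C + U ≡ E (mod 10)] column 2: given U=5, E=3, carry-in 1, and digits 1,3,5,8 already taken and all letters distinct, C+U≡E (mod 10) forces C=7, so C=7.
Step 6. [col 4: S + X ≡ Q (mod 10)] several values work for S in column 4 (S + X ≡ Q (mod 10), carry-in 0); try S=2, so S=2.
Step 7. [col 4: S + X ≡ Q (mod 10)] from column 4 (S=2, carry-in 0, digits 1,2,3,5,7,8 already taken and all letters distinct): X must equal 4, so X=4.
Step 8. [col 4: S + X ≡ Q (mod 10)] column 4 reads S+X+carry(0)=Q with S=2, X=4; with digits 1,2,3,4,5,7,8 already taken and all letters distinct, the only value for Q is 6, so Q=6.

Answer: C=7, E=3, G=1, I=8, Q=6, S=2, U=5, X=4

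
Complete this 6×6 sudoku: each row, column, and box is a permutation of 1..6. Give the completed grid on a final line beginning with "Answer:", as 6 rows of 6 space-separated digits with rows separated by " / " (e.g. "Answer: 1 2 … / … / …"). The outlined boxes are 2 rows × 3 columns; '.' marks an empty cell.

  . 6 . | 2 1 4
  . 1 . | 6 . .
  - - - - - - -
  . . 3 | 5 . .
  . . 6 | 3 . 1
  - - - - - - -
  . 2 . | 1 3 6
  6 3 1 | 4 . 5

Step 1. [r3c2∈{4}] nothing but 4 survives at r3c2. So r3c2=4.
Step 2. [r1c3∈{5}] only 5 remains possible at r1c3, so r1c3=5.
Step 3. [r3c6∈{2}] r3c6 has the single candidate 2, so r3c6=2.
Step 4. [r4c1∈{2,5}] row 4 places 2 nowhere but r4c1. So r4c1=2.
Step 5. [r5c3∈{4}] only 4 remains possible at r5c3 ⇒ r5c3=4.
Step 6. [r1c1∈{3}] r1c1's peers cover all but 3, so r1c1=3.
Step 7. [r2c3∈{2}] r2c3 has the single candidate 2, so r2c3=2.
Step 8. [r2c1∈{4}] r2c1 is down to just 4, so r2c1=4.
Step 9. [r3c1∈{1}] nothing but 1 survives at r3c1 ⇒ r3c1=1.
Step 10. [r4c5∈{4}] only 4 remains possible at r4c5, so r4c5=4.
Step 11. [r2c5∈{5}] r2c5 is down to just 5. So r2c5=5.
Step 12. [r2c6∈{3}] nothing but 3 survives at r2c6. So r2c6=3.
Step 13. [r3c5∈{6}] r3c5 is down to just 6. So r3c5=6.
Step 14. [r6c5∈{2}] nothing but 2 survives at r6c5. So r6c5=2.
Step 15. [r4c2∈{5}] nothing but 5 survives at r4c2 ⇒ r4c2=5.
Step 16. [r5c1∈{5}] r5c1 is down to just 5, so r5c1=5.

Answer: 3 6 5 2 1 4 / 4 1 2 6 5 3 / 1 4 3 5 6 2 / 2 5 6 3 4 1 / 5 2 4 1 3 6 / 6 3 1 4 2 5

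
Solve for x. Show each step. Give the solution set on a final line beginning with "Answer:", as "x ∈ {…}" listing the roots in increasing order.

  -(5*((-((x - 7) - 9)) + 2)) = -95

Step 1. [-(5*((-((x - 7) - 9)) + 2)) = -95] flip signs both sides, so neg: 5*((-((x - 7) - 9)) + 2) = 95.
Step 2. [5*((-((x - 7) - 9)) + 2) = 95] divide by the outer 5 ⇒ div: (-((x - 7) - 9)) + 2 = 19.
Step 3. [(-((x - 7) - 9)) + 2 = 19] +2 is outermost — subtract 2 both sides ⇒ sub: -((x - 7) - 9) = 17.
Step 4. [-((x - 7) - 9) = 17] flip signs both sides, so neg: (x - 7) - 9 = -17.
Step 5. [(x - 7) - 9 = -17] -9 is outermost — add 9 both sides. So sub: x - 7 = -8.
Step 6. [x - 7 = -8] the outer -7 inverts by adding 7 ⇒ sub: x = -1.

Answer: x ∈ {-1}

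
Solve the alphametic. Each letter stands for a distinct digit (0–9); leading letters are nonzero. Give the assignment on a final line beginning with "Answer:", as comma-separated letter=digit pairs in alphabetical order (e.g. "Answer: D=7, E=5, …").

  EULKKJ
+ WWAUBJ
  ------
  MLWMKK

Step 1. [col 1: J + J ≡ K (mod 10)] several values work for J in column 1 (J + J ≡ K (mod 10), carry-in 0); try J=3 ⇒ J=3.
Step 2. [col 1: J + J ≡ K (mod 10)] in column 1 we have J+J≡K with carry-in 0; given J=3 and digits 3 already taken and all letters distinct, that pins K to 6. So K=6.
Step 3. [col 2: K + B ≡ K (mod 10)] column 2 reads K+B+carry(0)=K with K=6; with digits 3,6 already taken and all letters distinct, the only value for B is 0, so B=0.
Step 4. [col 3: K + U ≡ M (mod 10)] no forcing yet in column 3 (carry-in 0); U=1 is free and consistent — try it, so U=1.
Step 5. [col 3: K + U ≡ M (mod 10)] in column 3 we have K+U≡M with carry-in 0; given K=6, U=1 and digits 0,1,3,6 already taken and all letters distinct, that pins M to 7, so M=7.
Step 6. [col 4: L + A ≡ W (mod 10)] column 4 (L + A ≡ W (mod 10), carry-in 0) doesn't pin W yet; pick W=2 and continue, so W=2.
Step 7. [col 4: L + A ≡ W (mod 10)] several values work for A in column 4 (L + A ≡ W (mod 10), carry-in 0); try A=8. So A=8.
Step 8. [col 4: L + A ≡ W (mod 10)] column 4: given A=8, W=2, carry-in 0, and digits 0,1,2,3,6,7,8 already taken and all letters distinct, L+A≡W (mod 10) forces L=4 ⇒ L=4.
Step 9. [col 6: E + W ≡ M (mod 10)] column 6: given W=2, M=7, carry-in 0, and digits 0,1,2,3,4,6,7,8 already taken and all letters distinct, E+W≡M (mod 10) forces E=5 ⇒ E=5.

Answer: A=8, B=0, E=5, J=3, K=6, L=4, M=7, U=1, W=2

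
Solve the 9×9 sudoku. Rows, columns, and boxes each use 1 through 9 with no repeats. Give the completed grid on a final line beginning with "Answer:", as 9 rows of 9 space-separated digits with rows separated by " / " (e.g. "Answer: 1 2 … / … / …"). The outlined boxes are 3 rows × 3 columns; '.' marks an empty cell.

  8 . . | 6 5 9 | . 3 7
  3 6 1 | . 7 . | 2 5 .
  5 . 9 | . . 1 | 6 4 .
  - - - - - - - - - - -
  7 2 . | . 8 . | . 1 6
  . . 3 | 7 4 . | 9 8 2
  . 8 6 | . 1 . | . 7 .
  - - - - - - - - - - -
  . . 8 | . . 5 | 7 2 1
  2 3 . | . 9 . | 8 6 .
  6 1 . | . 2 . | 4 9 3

Step 1. [r4c6∈{3}] r4c6 is down to just 3 ⇒ r4c6=3.
Step 2. [r4c7∈{5}] r4c7's peers cover all but 5 ⇒ r4c7=5.
Step 3. [r3c4∈{2,3,8}] r3c4 is the only open cell in row 3 admitting 2 ⇒ r3c4=2.
Step 4. [r6c1∈{4,9}] box 4 places 9 nowhere but r6c1, so r6c1=9.
Step 5. [r7c1∈{4}] r7c1 has the single candidate 4, so r7c1=4.
Step 6. [r9c3∈{5,7}] across row 9, 5 lands solely at r9c3. So r9c3=5.
Step 7. [r9c4∈{8}] r9c4 has the single candidate 8, so r9c4=8.
Step 8. [r2c4∈{4}] only 4 remains possible at r2c4. So r2c4=4.
Step 9. [r8c3∈{7}] only 7 remains possible at r8c3. So r8c3=7.
Step 10. [r7c4∈{3}] r7c4's peers cover all but 3, so r7c4=3.
Step 11. [r3c9∈{8}] r3c9 is down to just 8. So r3c9=8.
Step 12. [r1c2∈{4}] r1c2 is down to just 4. So r1c2=4.
Step 13. [r4c3∈{4}] r4c3 has the single candidate 4 ⇒ r4c3=4.
Step 14. [r2c9∈{9}] only 9 remains possible at r2c9. So r2c9=9.
Step 15. [r4c4∈{9}] only 9 remains possible at r4c4. So r4c4=9.
Step 16. [r1c7∈{1}] r1c7 is down to just 1, so r1c7=1.
Step 17. [r1c3∈{2}] r1c3 has the single candidate 2 ⇒ r1c3=2.
Step 18. [r6c4∈{5}] r6c4's peers cover all but 5. So r6c4=5.
Step 19. [r3c5∈{3}] r3c5's peers cover all but 3. So r3c5=3.
Step 20. [r6c6∈{2}] nothing but 2 survives at r6c6. So r6c6=2.
Step 21. [r8c6∈{4}] nothing but 4 survives at r8c6 ⇒ r8c6=4.
Step 22. [r6c7∈{3}] only 3 remains possible at r6c7, so r6c7=3.
Step 23. [r7c2∈{9}] r7c2's peers cover all but 9. So r7c2=9.
Step 24. [r2c6∈{8}] r2c6's peers cover all but 8, so r2c6=8.
Step 25. [r8c4∈{1}] only 1 remains possible at r8c4 ⇒ r8c4=1.
Step 26. [r5c6∈{6}] r5c6 has the single candidate 6. So r5c6=6.
Step 27. [r8c9∈{5}] r8c9 has the single candidate 5, so r8c9=5.
Step 28. [r3c2∈{7}] r3c2 has the single candidate 7 ⇒ r3c2=7.
Step 29. [r6c9∈{4}] r6c9 is down to just 4, so r6c9=4.
Step 30. [r7c5∈{6}] nothing but 6 survives at r7c5 ⇒ r7c5=6.
Step 31. [r5c2∈{5}] only 5 remains possible at r5c2, so r5c2=5.
Step 32. [r9c6∈{7}] r9c6 is down to just 7, so r9c6=7.
Step 33. [r5c1∈{1}] r5c1 has the single candidate 1 ⇒ r5c1=1.

Answer: 8 4 2 6 5 9 1 3 7 / 3 6 1 4 7 8 2 5 9 / 5 7 9 2 3 1 6 4 8 / 7 2 4 9 8 3 5 1 6 / 1 5 3 7 4 6 9 8 2 / 9 8 6 5 1 2 3 7 4 / 4 9 8 3 6 5 7 2 1 / 2 3 7 1 9 4 8 6 5 / 6 1 5 8 2 7 4 9 3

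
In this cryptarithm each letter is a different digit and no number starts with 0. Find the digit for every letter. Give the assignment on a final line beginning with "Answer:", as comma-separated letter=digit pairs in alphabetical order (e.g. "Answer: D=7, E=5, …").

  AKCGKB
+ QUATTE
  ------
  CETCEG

Step 1. [col 1: B + E ≡ G (mod 10)] no forcing yet in column 1 (carry-in 0); E=5 is free and consistent — try it. So E=5.
Step 2. [col 1: B + E ≡ G (mod 10)] no forcing yet in column 1 (carry-in 0); G=8 is free and consistent — try it ⇒ G=8.
Step 3. [col 1: B + E ≡ G (mod 10)] column 1 reads B+E+carry(0)=G with E=5, G=8; with digits 5,8 already taken and all letters distinct, the only value for B is 3 ⇒ B=3.
Step 4. [col 2: K + T ≡ E (mod 10)] several values work for K in column 2 (K + T ≡ E (mod 10), carry-in 0); try K=4. So K=4.
Step 5. [col 2: K + T ≡ E (mod 10)] column 2 reads K+T+carry(0)=E with K=4, E=5; with digits 3,4,5,8 already taken and all letters distinct, the only value for T is 1 ⇒ T=1.
Step 6. [col 3: G + T ≡ C (mod 10)] column 3: given G=8, T=1, carry-in 0, and digits 1,3,4,5,8 already taken and all letters distinct, G+T≡C (mod 10) forces C=9 ⇒ C=9.
Step 7. [col 4: C + A ≡ T (mod 10)] column 4 reads C+A+carry(0)=T with C=9, T=1; with digits 1,3,4,5,8,9 already taken and all letters distinct, the only value for A is 2 ⇒ A=2.
Step 8. [col 5: K + U ≡ E (mod 10)] column 5: given K=4, E=5, carry-in 1, and digits 1,2,3,4,5,8,9 already taken and all letters distinct, K+U≡E (mod 10) forces U=0 ⇒ U=0.
Step 9. [col 6: A + Q ≡ C (mod 10)] column 6 reads A+Q+carry(0)=C with A=2, C=9; with digits 0,1,2,3,4,5,8,9 already taken and all letters distinct, the only value for Q is 7 ⇒ Q=7.

Answer: A=2, B=3, C=9, E=5, G=8, K=4, Q=7, T=1, U=0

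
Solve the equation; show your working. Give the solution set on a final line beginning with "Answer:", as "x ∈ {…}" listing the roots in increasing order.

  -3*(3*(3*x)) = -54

Step 1. [-3*(3*(3*x)) = -54] -3 out front; divide by -3 ⇒ div: 3*(3*x) = 18.
Step 2. [3*(3*x) = 18] LHS = 3·(…); ÷3 both sides, so div: 3*x = 6.
Step 3. [3*x = 6] 3 out front; divide by 3 ⇒ div: x = 2.

Answer: x ∈ {2}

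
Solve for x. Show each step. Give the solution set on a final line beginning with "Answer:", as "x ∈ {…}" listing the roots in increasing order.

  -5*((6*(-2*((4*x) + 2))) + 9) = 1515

Step 1. [-5*((6*(-2*((4*x) + 2))) + 9) = 1515] leading coefficient -5: divide by -5 ⇒ div: (6*(-2*((4*x) + 2))) + 9 = -303.
Step 2. [(6*(-2*((4*x) + 2))) + 9 = -303] peel the +9: subtract 9 from each side. So sub: 6*(-2*((4*x) + 2)) = -312.
Step 3. [6*(-2*((4*x) + 2)) = -312] 6·(inner) — divide through by 6. So div: -2*((4*x) + 2) = -52.
Step 4. [-2*((4*x) + 2) = -52] LHS = -2·(…); ÷-2 both sides, so div: (4*x) + 2 = 26.
Step 5. [(4*x) + 2 = 26] peel the +2: subtract 2 from each side, so sub: 4*x = 24.
Step 6. [4*x = 24] leading coefficient 4: divide by 4 ⇒ div: x = 6.

Answer: x ∈ {6}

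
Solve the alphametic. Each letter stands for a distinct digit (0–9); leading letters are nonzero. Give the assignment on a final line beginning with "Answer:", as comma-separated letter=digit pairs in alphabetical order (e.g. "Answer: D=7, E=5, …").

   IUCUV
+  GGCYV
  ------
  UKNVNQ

Step 1. [U] the sum has 6 digits but both addends have 5; that extra leading digit U is the final carry, namely 1. So U=1.
Step 2. [col 1: V + V ≡ Q (mod 10)] column 1 (V + V ≡ Q (mod 10), carry-in 0) doesn't pin Q yet; pick Q=4 and continue, so Q=4.
Step 3. [col 1: V + V ≡ Q (mod 10)] column 1 (V + V ≡ Q (mod 10), carry-in 0) doesn't pin V yet; pick V=2 and continue. So V=2.
Step 4. [col 2: U + Y ≡ N (mod 10)] N=9 is one option consistent with column 2 (U + Y ≡ N (mod 10), carry-in 0) — take it, so N=9.
Step 5. [col 2: U + Y ≡ N (mod 10)] in column 2 we have U+Y≡N with carry-in 0; given U=1, N=9 and digits 1,2,4,9 already taken and all letters distinct, that pins Y to 8 ⇒ Y=8.
Step 6. [col 3: C + C ≡ V (mod 10)] column 3 reads C+C+carry(0)=V with V=2; with digits 1,2,4,8,9 already taken and all letters distinct, the only value for C is 6, so C=6.
Step 7. [col 4: U + G ≡ N (mod 10)] in column 4 we have U+G≡N with carry-in 1; given U=1, N=9 and digits 1,2,4,6,8,9 already taken and all letters distinct, that pins G to 7. So G=7.
Step 8. [col 5: I + G ≡ K (mod 10)] column 5 reads I+G+carry(0)=K with G=7; with digits 1,2,4,6,7,8,9 already taken and all letters distinct, the only value for I is 3. So I=3.
Step 9. [col 5: I + G ≡ K (mod 10)] column 5 reads I+G+carry(0)=K with I=3, G=7; with digits 1,2,3,4,6,7,8,9 already taken and all letters distinct, the only value for K is 0. So K=0.

Answer: C=6, G=7, I=3, K=0, N=9, Q=4, U=1, V=2, Y=8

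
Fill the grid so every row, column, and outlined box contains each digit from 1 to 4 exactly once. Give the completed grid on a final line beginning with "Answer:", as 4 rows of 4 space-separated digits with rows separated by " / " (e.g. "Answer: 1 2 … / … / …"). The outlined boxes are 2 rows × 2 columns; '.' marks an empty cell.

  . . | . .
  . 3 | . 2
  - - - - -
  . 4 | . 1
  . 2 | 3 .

Step 1. [r1c2∈{1}] r1c2's peers cover all but 1. So r1c2=1.
Step 2. [r1c3∈{4}] r1c3 has the single candidate 4. So r1c3=4.
Step 3. [r2c3∈{1}] nothing but 1 survives at r2c3. So r2c3=1.
Step 4. [r1c4∈{3}] only 3 remains possible at r1c4 ⇒ r1c4=3.
Step 5. [r3c3∈{2}] r3c3 has the single candidate 2. So r3c3=2.
Step 6. [r3c1∈{3}] r3c1 is down to just 3. So r3c1=3.
Step 7. [r4c1∈{1}] r4c1 is down to just 1 ⇒ r4c1=1.
Step 8. [r4c4∈{4}] r4c4 is down to just 4. So r4c4=4.
Step 9. [r1c1∈{2}] r1c1 has the single candidate 2, so r1c1=2.
Step 10. [r2c1∈{4}] nothing but 4 survives at r2c1 ⇒ r2c1=4.

Answer: 2 1 4 3 / 4 3 1 2 / 3 4 2 1 / 1 2 3 4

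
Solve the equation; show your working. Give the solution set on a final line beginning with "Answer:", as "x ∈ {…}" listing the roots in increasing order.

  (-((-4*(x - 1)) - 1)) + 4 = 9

Step 1. [(-((-4*(x - 1)) - 1)) + 4 = 9] the outer +4 inverts by subtracting 4, so sub: -((-4*(x - 1)) - 1) = 5.
Step 2. [-((-4*(x - 1)) - 1) = 5] flip signs both sides, so neg: (-4*(x - 1)) - 1 = -5.
Step 3. [(-4*(x - 1)) - 1 = -5] add 1: x sits inside (… - 1) ⇒ sub: -4*(x - 1) = -4.
Step 4. [-4*(x - 1) = -4] divide by the outer -4, so div: x - 1 = 1.
Step 5. [x - 1 = 1] 1 comes off first (add 1). So sub: x = 2.

Answer: x ∈ {2}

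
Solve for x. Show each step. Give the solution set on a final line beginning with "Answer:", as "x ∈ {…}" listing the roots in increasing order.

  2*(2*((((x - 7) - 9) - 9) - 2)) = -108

Step 1. [2*(2*((((x - 7) - 9) - 9) - 2)) = -108] divide by the outer 2. So div: 2*((((x - 7) - 9) - 9) - 2) = -54.
Step 2. [2*((((x - 7) - 9) - 9) - 2) = -54] 2 out front; divide by 2 ⇒ div: (((x - 7) - 9) - 9) - 2 = -27.
Step 3. [(((x - 7) - 9) - 9) - 2 = -27] -2 is outermost — add 2 both sides, so sub: ((x - 7) - 9) - 9 = -25.
Step 4. [((x - 7) - 9) - 9 = -25] peel the -9: add 9 from each side, so sub: (x - 7) - 9 = -16.
Step 5. [(x - 7) - 9 = -16] add 9: x sits inside (… - 9) ⇒ sub: x - 7 = -7.
Step 6. [x - 7 = -7] add 7: x sits inside (… - 7). So sub: x = 0.

Answer: x ∈ {0}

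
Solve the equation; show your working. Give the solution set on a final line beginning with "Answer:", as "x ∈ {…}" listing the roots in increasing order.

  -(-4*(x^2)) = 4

Step 1. [-(-4*(x^2)) = 4] leading − — multiply by −1, so neg: -4*(x^2) = -4.
Step 2. [-4*(x^2) = -4] LHS = -4·(…); ÷-4 both sides. So div: x^2 = 1.
Step 3. [x^2 = 1] √ both sides: 1 ≥ 0 gives two branches. So sqrt: x = 1 or -1.

Answer: x ∈ {-1, 1}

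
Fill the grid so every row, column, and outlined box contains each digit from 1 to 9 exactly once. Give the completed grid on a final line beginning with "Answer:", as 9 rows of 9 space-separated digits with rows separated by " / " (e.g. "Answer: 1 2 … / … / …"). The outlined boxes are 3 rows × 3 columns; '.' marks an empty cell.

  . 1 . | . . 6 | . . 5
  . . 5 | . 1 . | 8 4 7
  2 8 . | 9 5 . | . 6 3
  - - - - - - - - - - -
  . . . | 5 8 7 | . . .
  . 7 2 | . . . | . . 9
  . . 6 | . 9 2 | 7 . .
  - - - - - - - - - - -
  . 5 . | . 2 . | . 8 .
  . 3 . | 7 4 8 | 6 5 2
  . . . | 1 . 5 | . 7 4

Step 1. [r5c1∈{1,3,4,5,8}] r5c1 is the only open cell in row 5 admitting 8. So r5c1=8.
Step 2. [r2c6∈{3}] only 3 remains possible at r2c6. So r2c6=3.
Step 3. [r7c9∈{1}] r7c9 is down to just 1, so r7c9=1.
Step 4. [r6c2∈{4}] nothing but 4 survives at r6c2. So r6c2=4.
Step 5. [r6c4∈{3}] r6c4's peers cover all but 3, so r6c4=3.
Step 6. [r6c8∈{1}] nothing but 1 survives at r6c8 ⇒ r6c8=1.
Step 7. [r1c8∈{2,9}] in col 8, 9 fits only at r1c8, so r1c8=9.
Step 8. [r4c2∈{9}] nothing but 9 survives at r4c2. So r4c2=9.
Step 9. [r3c3∈{4,7}] r3c3 is the only open cell in row 3 admitting 7. So r3c3=7.
Step 10. [r2c1∈{6,9}] in row 2, 9 fits only at r2c1 ⇒ r2c1=9.
Step 11. [r7c7∈{3,9}] across row 7, 3 lands solely at r7c7, so r7c7=3.
Step 12. [r7c4∈{6}] r7c4 is down to just 6 ⇒ r7c4=6.
Step 13. [r5c4∈{4}] only 4 remains possible at r5c4, so r5c4=4.
Step 14. [r8c3∈{1,9}] across row 8, 9 lands solely at r8c3. So r8c3=9.
Step 15. [r7c3∈{4}] nothing but 4 survives at r7c3, so r7c3=4.
Step 16. [r4c3∈{1,3}] 1 has one home in col 3: r4c3. So r4c3=1.
Step 17. [r1c7∈{2}] r1c7 is down to just 2, so r1c7=2.
Step 18. [r4c1∈{3}] r4c1 has the single candidate 3 ⇒ r4c1=3.
Step 19. [r9c2∈{2,6}] row 9 places 2 nowhere but r9c2 ⇒ r9c2=2.
Step 20. [r5c6∈{1}] r5c6 is down to just 1, so r5c6=1.
Step 21. [r6c9∈{8}] r6c9's peers cover all but 8, so r6c9=8.
Step 22. [r1c4∈{8}] only 8 remains possible at r1c4, so r1c4=8.
Step 23. [r3c6∈{4}] r3c6 has the single candidate 4. So r3c6=4.
Step 24. [r4c9∈{6}] only 6 remains possible at r4c9 ⇒ r4c9=6.
Step 25. [r5c5∈{6}] only 6 remains possible at r5c5 ⇒ r5c5=6.
Step 26. [r1c1∈{4}] r1c1 is down to just 4 ⇒ r1c1=4.
Step 27. [r2c2∈{6}] r2c2 has the single candidate 6. So r2c2=6.
Step 28. [r9c1∈{6}] r9c1 is down to just 6, so r9c1=6.
Step 29. [r6c1∈{5}] r6c1's peers cover all but 5 ⇒ r6c1=5.
Step 30. [r2c4∈{2}] r2c4 has the single candidate 2. So r2c4=2.
Step 31. [r8c1∈{1}] r8c1 has the single candidate 1. So r8c1=1.
Step 32. [r9c7∈{9}] nothing but 9 survives at r9c7 ⇒ r9c7=9.
Step 33. [r3c7∈{1}] only 1 remains possible at r3c7 ⇒ r3c7=1.
Step 34. [r9c3∈{8}] only 8 remains possible at r9c3. So r9c3=8.
Step 35. [r1c5∈{7}] r1c5 is down to just 7 ⇒ r1c5=7.
Step 36. [r9c5∈{3}] only 3 remains possible at r9c5, so r9c5=3.
Step 37. [r5c8∈{3}] only 3 remains possible at r5c8, so r5c8=3.
Step 38. [r7c6∈{9}] nothing but 9 survives at r7c6, so r7c6=9.
Step 39. [r1c3∈{3}] only 3 remains possible at r1c3, so r1c3=3.
Step 40. [r7c1∈{7}] r7c1 is down to just 7 ⇒ r7c1=7.
Step 41. [r4c8∈{2}] only 2 remains possible at r4c8, so r4c8=2.
Step 42. [r4c7∈{4}] r4c7's peers cover all but 4 ⇒ r4c7=4.
Step 43. [r5c7∈{5}] r5c7's peers cover all but 5 ⇒ r5c7=5.

Answer: 4 1 3 8 7 6 2 9 5 / 9 6 5 2 1 3 8 4 7 / 2 8 7 9 5 4 1 6 3 / 3 9 1 5 8 7 4 2 6 / 8 7 2 4 6 1 5 3 9 / 5 4 6 3 9 2 7 1 8 / 7 5 4 6 2 9 3 8 1 / 1 3 9 7 4 8 6 5 2 / 6 2 8 1 3 5 9 7 4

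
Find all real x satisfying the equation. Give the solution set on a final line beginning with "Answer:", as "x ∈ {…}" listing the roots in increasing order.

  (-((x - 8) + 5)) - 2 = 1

Step 1. [(-((x - 8) + 5)) - 2 = 1] add 2: x sits inside (… - 2). So sub: -((x - 8) + 5) = 3.
Step 2. [-((x - 8) + 5) = 3] LHS negated; negate both sides, so neg: (x - 8) + 5 = -3.
Step 3. [(x - 8) + 5 = -3] peel the +5: subtract 5 from each side. So sub: x - 8 = -8.
Step 4. [x - 8 = -8] peel the -8: add 8 from each side ⇒ sub: x = 0.

Answer: x ∈ {0}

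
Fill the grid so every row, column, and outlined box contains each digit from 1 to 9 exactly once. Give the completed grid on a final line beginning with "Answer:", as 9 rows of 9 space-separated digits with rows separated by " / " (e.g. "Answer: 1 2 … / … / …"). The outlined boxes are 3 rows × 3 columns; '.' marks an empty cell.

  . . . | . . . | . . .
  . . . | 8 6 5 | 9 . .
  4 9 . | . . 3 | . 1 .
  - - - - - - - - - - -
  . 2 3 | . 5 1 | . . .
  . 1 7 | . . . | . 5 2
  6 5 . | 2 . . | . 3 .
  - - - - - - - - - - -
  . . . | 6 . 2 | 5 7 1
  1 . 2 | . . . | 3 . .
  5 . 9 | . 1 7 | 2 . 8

Step 1. [r7c5∈{3,4,8,9}] r7c5 is the only open cell in row 7 admitting 9 ⇒ r7c5=9.
Step 2. [r3c4∈{7}] nothing but 7 survives at r3c4 ⇒ r3c4=7.
Step 3. [r6c3∈{4,8}] 4 has one home in box 4: r6c3. So r6c3=4.
Step 4. [r7c3∈{8}] nothing but 8 survives at r7c3. So r7c3=8.
Step 5. [r3c7∈{6,8}] 8 has one home in row 3: r3c7. So r3c7=8.
Step 6. [r4c8∈{4,6,8,9}] in col 8, 8 fits only at r4c8. So r4c8=8.
Step 7. [r8c2∈{4,6,7}] r8c2 is the only open cell in row 8 admitting 7, so r8c2=7.
Step 8. [r2c2∈{3}] r2c2 has the single candidate 3. So r2c2=3.
Step 9. [r1c9∈{3,4,5,6,7}] across row 1, 3 lands solely at r1c9. So r1c9=3.
Step 10. [r5c1∈{8,9}] r5c1 is the only open cell in box 4 admitting 8. So r5c1=8.
Step 11. [r8c8∈{4,6,9}] 9 has one home in col 8: r8c8. So r8c8=9.
Step 12. [r8c9∈{4,6}] r8c9 is the only open cell in row 8 admitting 6, so r8c9=6.
Step 13. [r1c8∈{2,4,6}] r1c8 is the only open cell in col 8 admitting 6, so r1c8=6.
Step 14. [r5c6∈{4,6,9}] col 6 places 6 nowhere but r5c6, so r5c6=6.
Step 15. [r5c4∈{3,4,9}] across row 5, 9 lands solely at r5c4, so r5c4=9.
Step 16. [r4c4∈{4}] r4c4's peers cover all but 4, so r4c4=4.
Step 17. [r6c5∈{7,8}] across col 5, 7 lands solely at r6c5. So r6c5=7.
Step 18. [r2c9∈{4,7}] 4 has one home in col 9: r2c9, so r2c9=4.
Step 19. [r8c5∈{4,8}] in col 5, 8 fits only at r8c5, so r8c5=8.
Step 20. [r4c9∈{7,9}] across col 9, 7 lands solely at r4c9 ⇒ r4c9=7.
Step 21. [r1c5∈{2,4}] in col 5, 4 fits only at r1c5, so r1c5=4.
Step 22. [r1c1∈{2,7}] r1c1 is the only open cell in row 1 admitting 2, so r1c1=2.
Step 23. [r1c3∈{1,5}] across row 1, 5 lands solely at r1c3. So r1c3=5.
Step 24. [r9c2∈{4,6}] in row 9, 6 fits only at r9c2. So r9c2=6.
Step 25. [r3c5∈{2}] r3c5's peers cover all but 2. So r3c5=2.
Step 26. [r5c5∈{3}] nothing but 3 survives at r5c5, so r5c5=3.
Step 27. [r6c6∈{8}] only 8 remains possible at r6c6 ⇒ r6c6=8.
Step 28. [r9c8∈{4}] r9c8's peers cover all but 4. So r9c8=4.
Step 29. [r1c4∈{1}] nothing but 1 survives at r1c4. So r1c4=1.
Step 30. [r2c8∈{2}] nothing but 2 survives at r2c8, so r2c8=2.
Step 31. [r1c2∈{8}] r1c2's peers cover all but 8 ⇒ r1c2=8.
Step 32. [r6c9∈{9}] only 9 remains possible at r6c9, so r6c9=9.
Step 33. [r1c6∈{9}] only 9 remains possible at r1c6. So r1c6=9.
Step 34. [r8c6∈{4}] nothing but 4 survives at r8c6. So r8c6=4.
Step 35. [r3c3∈{6}] r3c3's peers cover all but 6 ⇒ r3c3=6.
Step 36. [r9c4∈{3}] r9c4 is down to just 3 ⇒ r9c4=3.
Step 37. [r6c7∈{1}] r6c7's peers cover all but 1, so r6c7=1.
Step 38. [r5c7∈{4}] only 4 remains possible at r5c7 ⇒ r5c7=4.
Step 39. [r2c3∈{1}] only 1 remains possible at r2c3. So r2c3=1.
Step 40. [r4c1∈{9}] only 9 remains possible at r4c1. So r4c1=9.
Step 41. [r7c2∈{4}] r7c2 is down to just 4. So r7c2=4.
Step 42. [r1c7∈{7}] only 7 remains possible at r1c7. So r1c7=7.
Step 43. [r2c1∈{7}] r2c1 has the single candidate 7 ⇒ r2c1=7.
Step 44. [r8c4∈{5}] only 5 remains possible at r8c4. So r8c4=5.
Step 45. [r3c9∈{5}] nothing but 5 survives at r3c9. So r3c9=5.
Step 46. [r7c1∈{3}] r7c1 has the single candidate 3, so r7c1=3.
Step 47. [r4c7∈{6}] only 6 remains possible at r4c7 ⇒ r4c7=6.

Answer: 2 8 5 1 4 9 7 6 3 / 7 3 1 8 6 5 9 2 4 / 4 9 6 7 2 3 8 1 5 / 9 2 3 4 5 1 6 8 7 / 8 1 7 9 3 6 4 5 2 / 6 5 4 2 7 8 1 3 9 / 3 4 8 6 9 2 5 7 1 / 1 7 2 5 8 4 3 9 6 / 5 6 9 3 1 7 2 4 8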